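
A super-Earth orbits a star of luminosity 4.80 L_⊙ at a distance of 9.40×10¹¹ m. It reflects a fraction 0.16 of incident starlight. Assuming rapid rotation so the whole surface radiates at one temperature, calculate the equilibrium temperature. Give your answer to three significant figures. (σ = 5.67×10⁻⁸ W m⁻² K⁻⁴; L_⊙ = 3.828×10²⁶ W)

T_eq ≈ 157 K

L = 4.80 × 3.828×10²⁶ = 1.84×10²⁷ W.
Flux: S = L/(4πd²) = 1.84×10²⁷/(4π×(9.40×10¹¹)²) = 165 W m⁻².
Energy balance: absorbed = emitted ⇒ πR²·S(1−A) = 4πR²·σT_eq⁴, so T_eq⁴ = S(1−A)/(4σ).
T_eq = [165 × 0.84 / (4 × 5.67×10⁻⁸)]^(1/4) = (6.13×10⁸)^(1/4) = 157 K.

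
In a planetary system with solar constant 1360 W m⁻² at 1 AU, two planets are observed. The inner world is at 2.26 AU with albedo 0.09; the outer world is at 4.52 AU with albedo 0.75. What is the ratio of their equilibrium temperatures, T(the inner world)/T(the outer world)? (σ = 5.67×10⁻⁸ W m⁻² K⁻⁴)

T_eq = [S₀(1−A)/(4σd²)]^(1/4), so T ∝ (1−A)^(1/4) / √d.
T₁ = [1360×0.91/(4×5.67×10⁻⁸×2.26²)]^(1/4) = 180.79 K.
T₂ = [1360×0.25/(4×5.67×10⁻⁸×4.52²)]^(1/4) = 92.55 K.

T₁/T₂ ≈ 1.953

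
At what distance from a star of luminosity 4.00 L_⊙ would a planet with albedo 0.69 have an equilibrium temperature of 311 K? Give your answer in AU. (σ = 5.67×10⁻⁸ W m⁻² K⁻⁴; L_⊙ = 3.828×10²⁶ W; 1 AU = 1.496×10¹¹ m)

d ≈ 0.892 AU

L = 4.00 × 3.828×10²⁶ = 1.53×10²⁷ W.
From T_eq⁴ = L(1−A)/(16πσd²): d = √[L(1−A)/(16πσT_eq⁴)].
d = √[1.53×10²⁷ × 0.31 / (16π × 5.67×10⁻⁸ × (311)⁴)] = 1.33×10¹¹ m = 0.892 AU.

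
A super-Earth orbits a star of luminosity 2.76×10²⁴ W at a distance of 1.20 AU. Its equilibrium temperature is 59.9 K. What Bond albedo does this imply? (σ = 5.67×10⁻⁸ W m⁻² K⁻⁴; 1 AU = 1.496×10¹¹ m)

A ≈ 0.57

d = 1.20 AU = 1.80×10¹¹ m.
Flux: S = L/(4πd²) = 2.76×10²⁴/(4π×(1.80×10¹¹)²) = 6.82 W m⁻².
From T_eq⁴ = S(1−A)/(4σ): 1−A = 4σT_eq⁴/S.
1−A = 4 × 5.67×10⁻⁸ × (59.9)⁴ / 6.82 = 0.428.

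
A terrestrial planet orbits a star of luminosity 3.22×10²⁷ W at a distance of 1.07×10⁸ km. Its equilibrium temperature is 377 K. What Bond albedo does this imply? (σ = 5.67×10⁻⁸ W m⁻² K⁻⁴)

A ≈ 0.80

d = 1.07×10⁸ km = 1.07×10¹¹ m.
Flux: S = L/(4πd²) = 3.22×10²⁷/(4π×(1.07×10¹¹)²) = 2.24×10⁴ W m⁻².
From T_eq⁴ = S(1−A)/(4σ): 1−A = 4σT_eq⁴/S.
1−A = 4 × 5.67×10⁻⁸ × (377)⁴ / 2.24×10⁴ = 0.205.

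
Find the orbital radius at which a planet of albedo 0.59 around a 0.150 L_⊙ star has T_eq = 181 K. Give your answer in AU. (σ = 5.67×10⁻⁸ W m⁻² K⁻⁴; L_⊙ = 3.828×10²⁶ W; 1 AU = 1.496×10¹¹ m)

d ≈ 0.586 AU

L = 0.150 × 3.828×10²⁶ = 5.74×10²⁵ W.
From T_eq⁴ = L(1−A)/(16πσd²): d = √[L(1−A)/(16πσT_eq⁴)].
d = √[5.74×10²⁵ × 0.41 / (16π × 5.67×10⁻⁸ × (181)⁴)] = 8.77×10¹⁰ m = 0.586 AU.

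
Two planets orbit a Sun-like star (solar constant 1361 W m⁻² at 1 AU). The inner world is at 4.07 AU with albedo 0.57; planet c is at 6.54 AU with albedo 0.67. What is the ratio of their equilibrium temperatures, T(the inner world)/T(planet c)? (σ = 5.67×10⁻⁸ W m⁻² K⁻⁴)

T_eq = [S₀(1−A)/(4σd²)]^(1/4), so T ∝ (1−A)^(1/4) / √d.
T₁ = [1361×0.43/(4×5.67×10⁻⁸×4.07²)]^(1/4) = 111.72 K.
T₂ = [1361×0.33/(4×5.67×10⁻⁸×6.54²)]^(1/4) = 82.49 K.

T₁/T₂ ≈ 1.354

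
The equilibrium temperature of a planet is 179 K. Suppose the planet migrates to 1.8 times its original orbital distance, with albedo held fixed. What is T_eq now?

T_eq ≈ 133 K

T_eq ∝ L^(1/4) · d^(−1/2).
T′ = 179 / 1.8^(1/2) = 133 K.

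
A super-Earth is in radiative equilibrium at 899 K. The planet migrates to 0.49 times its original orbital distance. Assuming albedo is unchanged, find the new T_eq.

T_eq ≈ 1280 K

T_eq ∝ L^(1/4) · d^(−1/2).
T′ = 899 / 0.49^(1/2) = 1280 K.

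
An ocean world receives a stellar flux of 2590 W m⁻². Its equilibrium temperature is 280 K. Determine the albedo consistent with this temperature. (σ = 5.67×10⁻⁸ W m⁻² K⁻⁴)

From T_eq⁴ = S(1−A)/(4σ): 1−A = 4σT_eq⁴/S.
1−A = 4 × 5.67×10⁻⁸ × (280)⁴ / 2590 = 0.538.

A ≈ 0.46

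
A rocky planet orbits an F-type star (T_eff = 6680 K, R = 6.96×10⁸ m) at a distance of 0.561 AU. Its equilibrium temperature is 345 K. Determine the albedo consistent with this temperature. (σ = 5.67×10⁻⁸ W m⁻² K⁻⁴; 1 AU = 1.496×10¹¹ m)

d = 0.561 AU = 8.39×10¹⁰ m.
L = 4πR_⋆²σT_⋆⁴ = 4π(6.96×10⁸)² × 5.67×10⁻⁸ × (6680)⁴ = 6.87×10²⁶ W.
S = L/(4πd²) = 7760 W m⁻².
From T_eq⁴ = S(1−A)/(4σ): 1−A = 4σT_eq⁴/S.
1−A = 4 × 5.67×10⁻⁸ × (345)⁴ / 7760 = 0.414.

A ≈ 0.59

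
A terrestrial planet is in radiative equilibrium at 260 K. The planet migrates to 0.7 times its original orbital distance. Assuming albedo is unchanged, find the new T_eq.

T_eq ≈ 311 K

T_eq ∝ L^(1/4) · d^(−1/2).
T′ = 260 / 0.7^(1/2) = 311 K.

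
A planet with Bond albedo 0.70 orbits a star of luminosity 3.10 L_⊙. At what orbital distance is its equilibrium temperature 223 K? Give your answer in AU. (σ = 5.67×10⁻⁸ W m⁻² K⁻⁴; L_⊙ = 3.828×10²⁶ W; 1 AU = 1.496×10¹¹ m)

L = 3.10 × 3.828×10²⁶ = 1.19×10²⁷ W.
From T_eq⁴ = L(1−A)/(16πσd²): d = √[L(1−A)/(16πσT_eq⁴)].
d = √[1.19×10²⁷ × 0.30 / (16π × 5.67×10⁻⁸ × (223)⁴)] = 2.25×10¹¹ m = 1.50 AU.

d ≈ 1.50 AU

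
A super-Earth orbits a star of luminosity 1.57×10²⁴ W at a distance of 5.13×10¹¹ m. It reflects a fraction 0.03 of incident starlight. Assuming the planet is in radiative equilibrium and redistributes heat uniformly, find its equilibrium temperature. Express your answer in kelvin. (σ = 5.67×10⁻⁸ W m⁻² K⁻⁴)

T_eq ≈ 37.7 K

Flux: S = L/(4πd²) = 1.57×10²⁴/(4π×(5.13×10¹¹)²) = 0.475 W m⁻².
Energy balance: absorbed = emitted ⇒ πR²·S(1−A) = 4πR²·σT_eq⁴, so T_eq⁴ = S(1−A)/(4σ).
T_eq = [0.475 × 0.97 / (4 × 5.67×10⁻⁸)]^(1/4) = (2.03×10⁶)^(1/4) = 37.7 K.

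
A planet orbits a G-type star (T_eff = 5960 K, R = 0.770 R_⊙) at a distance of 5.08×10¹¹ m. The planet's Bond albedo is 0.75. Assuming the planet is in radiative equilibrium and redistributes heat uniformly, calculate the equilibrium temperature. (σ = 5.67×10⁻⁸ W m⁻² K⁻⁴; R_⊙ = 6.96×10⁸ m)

R_⋆ = 0.770 × 6.96×10⁸ = 5.36×10⁸ m.
L = 4πR_⋆²σT_⋆⁴ = 4π(5.36×10⁸)² × 5.67×10⁻⁸ × (5960)⁴ = 2.58×10²⁶ W.
S = L/(4πd²) = 79.6 W m⁻².
Energy balance: absorbed = emitted ⇒ πR²·S(1−A) = 4πR²·σT_eq⁴, so T_eq⁴ = S(1−A)/(4σ).
T_eq = [79.6 × 0.25 / (4 × 5.67×10⁻⁸)]^(1/4) = (8.78×10⁷)^(1/4) = 96.8 K.

T_eq ≈ 96.8 K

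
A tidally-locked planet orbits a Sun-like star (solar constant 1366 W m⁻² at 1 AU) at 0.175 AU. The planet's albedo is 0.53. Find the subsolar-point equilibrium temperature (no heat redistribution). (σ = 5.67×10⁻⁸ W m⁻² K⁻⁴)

T_ss ≈ 780 K

Flux at 0.175 AU: S = 1366/0.175² = 4.46×10⁴ W m⁻².
At the subsolar point the surface absorbs S(1−A) and emits σT⁴ per unit area — no factor of 4, since only the local patch is in balance.
T = [4.46×10⁴ × 0.47 / 5.67×10⁻⁸]^(1/4) = (3.70×10¹¹)^(1/4) = 780 K.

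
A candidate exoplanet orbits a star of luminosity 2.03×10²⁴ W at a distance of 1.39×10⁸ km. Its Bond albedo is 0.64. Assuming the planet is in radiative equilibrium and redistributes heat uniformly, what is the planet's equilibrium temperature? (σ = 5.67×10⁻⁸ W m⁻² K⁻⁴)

T_eq ≈ 60.4 K

d = 1.39×10⁸ km = 1.39×10¹¹ m.
Flux: S = L/(4πd²) = 2.03×10²⁴/(4π×(1.39×10¹¹)²) = 8.36 W m⁻².
Energy balance: absorbed = emitted ⇒ πR²·S(1−A) = 4πR²·σT_eq⁴, so T_eq⁴ = S(1−A)/(4σ).
T_eq = [8.36 × 0.36 / (4 × 5.67×10⁻⁸)]^(1/4) = (1.33×10⁷)^(1/4) = 60.4 K.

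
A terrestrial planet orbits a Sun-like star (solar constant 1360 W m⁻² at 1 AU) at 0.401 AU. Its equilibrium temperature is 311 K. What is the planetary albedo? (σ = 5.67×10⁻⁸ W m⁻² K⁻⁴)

Flux at 0.401 AU: S = 1360/0.401² = 8460 W m⁻².
From T_eq⁴ = S(1−A)/(4σ): 1−A = 4σT_eq⁴/S.
1−A = 4 × 5.67×10⁻⁸ × (311)⁴ / 8460 = 0.251.

A ≈ 0.75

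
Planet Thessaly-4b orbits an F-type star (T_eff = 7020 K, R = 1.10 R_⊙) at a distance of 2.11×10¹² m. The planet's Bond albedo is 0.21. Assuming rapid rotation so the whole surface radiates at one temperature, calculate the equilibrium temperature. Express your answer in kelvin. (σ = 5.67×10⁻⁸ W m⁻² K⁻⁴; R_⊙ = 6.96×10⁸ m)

R_⋆ = 1.10 × 6.96×10⁸ = 7.66×10⁸ m.
L = 4πR_⋆²σT_⋆⁴ = 4π(7.66×10⁸)² × 5.67×10⁻⁸ × (7020)⁴ = 1.01×10²⁷ W.
S = L/(4πd²) = 18.1 W m⁻².
Energy balance: absorbed = emitted ⇒ πR²·S(1−A) = 4πR²·σT_eq⁴, so T_eq⁴ = S(1−A)/(4σ).
T_eq = [18.1 × 0.79 / (4 × 5.67×10⁻⁸)]^(1/4) = (6.31×10⁷)^(1/4) = 89.1 K.

T_eq ≈ 89.1 K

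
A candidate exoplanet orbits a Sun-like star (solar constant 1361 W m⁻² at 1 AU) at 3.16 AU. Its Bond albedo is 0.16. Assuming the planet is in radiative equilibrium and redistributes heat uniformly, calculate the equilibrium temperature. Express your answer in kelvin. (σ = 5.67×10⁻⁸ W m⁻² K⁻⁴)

Flux at 3.16 AU: S = 1361/3.16² = 136 W m⁻².
Energy balance: absorbed = emitted ⇒ πR²·S(1−A) = 4πR²·σT_eq⁴, so T_eq⁴ = S(1−A)/(4σ).
T_eq = [136 × 0.84 / (4 × 5.67×10⁻⁸)]^(1/4) = (5.05×10⁸)^(1/4) = 150 K.

T_eq ≈ 150 K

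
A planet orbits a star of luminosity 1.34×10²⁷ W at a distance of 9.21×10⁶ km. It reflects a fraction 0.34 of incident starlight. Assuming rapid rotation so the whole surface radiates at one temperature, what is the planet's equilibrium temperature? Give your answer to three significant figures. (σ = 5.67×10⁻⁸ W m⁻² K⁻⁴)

T_eq ≈ 1380 K

d = 9.21×10⁶ km = 9.21×10⁹ m.
Flux: S = L/(4πd²) = 1.34×10²⁷/(4π×(9.21×10⁹)²) = 1.26×10⁶ W m⁻².
Energy balance: absorbed = emitted ⇒ πR²·S(1−A) = 4πR²·σT_eq⁴, so T_eq⁴ = S(1−A)/(4σ).
T_eq = [1.26×10⁶ × 0.66 / (4 × 5.67×10⁻⁸)]^(1/4) = (3.66×10¹²)^(1/4) = 1380 K.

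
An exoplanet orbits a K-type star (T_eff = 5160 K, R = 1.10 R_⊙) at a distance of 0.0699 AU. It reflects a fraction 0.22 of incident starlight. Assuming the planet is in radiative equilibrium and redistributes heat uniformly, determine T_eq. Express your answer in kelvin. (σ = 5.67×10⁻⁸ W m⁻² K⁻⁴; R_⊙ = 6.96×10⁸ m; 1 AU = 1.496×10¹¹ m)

T_eq ≈ 928 K

R_⋆ = 1.10 × 6.96×10⁸ = 7.66×10⁸ m.
d = 0.0699 AU = 1.05×10¹⁰ m.
L = 4πR_⋆²σT_⋆⁴ = 4π(7.66×10⁸)² × 5.67×10⁻⁸ × (5160)⁴ = 2.96×10²⁶ W.
S = L/(4πd²) = 2.15×10⁵ W m⁻².
Energy balance: absorbed = emitted ⇒ πR²·S(1−A) = 4πR²·σT_eq⁴, so T_eq⁴ = S(1−A)/(4σ).
T_eq = [2.15×10⁵ × 0.78 / (4 × 5.67×10⁻⁸)]^(1/4) = (7.41×10¹¹)^(1/4) = 928 K.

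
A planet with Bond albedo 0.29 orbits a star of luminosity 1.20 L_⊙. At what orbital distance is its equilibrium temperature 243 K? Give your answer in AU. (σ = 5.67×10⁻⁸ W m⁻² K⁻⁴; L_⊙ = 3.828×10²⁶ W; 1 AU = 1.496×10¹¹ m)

L = 1.20 × 3.828×10²⁶ = 4.59×10²⁶ W.
From T_eq⁴ = L(1−A)/(16πσd²): d = √[L(1−A)/(16πσT_eq⁴)].
d = √[4.59×10²⁶ × 0.71 / (16π × 5.67×10⁻⁸ × (243)⁴)] = 1.81×10¹¹ m = 1.21 AU.

d ≈ 1.21 AU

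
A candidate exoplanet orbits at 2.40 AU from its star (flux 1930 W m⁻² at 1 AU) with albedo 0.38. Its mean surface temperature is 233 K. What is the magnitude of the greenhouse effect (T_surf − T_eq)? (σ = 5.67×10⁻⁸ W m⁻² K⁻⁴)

ΔT ≈ 59.0 K

S = 1930/2.40² = 335.1 W m⁻².
T_eq = [S(1−A)/(4σ)]^(1/4) = [335.1×0.62/(4×5.67×10⁻⁸)]^(1/4) = 174.0 K.
ΔT = T_surf − T_eq = 233 − 174.0.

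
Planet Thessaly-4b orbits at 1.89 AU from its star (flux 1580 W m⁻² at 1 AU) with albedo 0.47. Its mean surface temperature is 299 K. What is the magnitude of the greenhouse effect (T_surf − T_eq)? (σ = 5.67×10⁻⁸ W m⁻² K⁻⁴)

S = 1580/1.89² = 442.3 W m⁻².
T_eq = [S(1−A)/(4σ)]^(1/4) = [442.3×0.53/(4×5.67×10⁻⁸)]^(1/4) = 179.3 K.
ΔT = T_surf − T_eq = 299 − 179.3.

ΔT ≈ 119.7 K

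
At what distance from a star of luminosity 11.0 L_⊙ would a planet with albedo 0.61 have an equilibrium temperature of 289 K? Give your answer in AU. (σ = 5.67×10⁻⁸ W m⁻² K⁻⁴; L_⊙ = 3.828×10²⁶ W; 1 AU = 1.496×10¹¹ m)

d ≈ 1.92 AU

L = 11.0 × 3.828×10²⁶ = 4.21×10²⁷ W.
From T_eq⁴ = L(1−A)/(16πσd²): d = √[L(1−A)/(16πσT_eq⁴)].
d = √[4.21×10²⁷ × 0.39 / (16π × 5.67×10⁻⁸ × (289)⁴)] = 2.87×10¹¹ m = 1.92 AU.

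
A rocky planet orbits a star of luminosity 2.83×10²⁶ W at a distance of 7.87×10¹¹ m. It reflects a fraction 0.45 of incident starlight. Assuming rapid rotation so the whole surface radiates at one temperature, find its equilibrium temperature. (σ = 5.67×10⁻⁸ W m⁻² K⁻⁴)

T_eq ≈ 96.9 K

Flux: S = L/(4πd²) = 2.83×10²⁶/(4π×(7.87×10¹¹)²) = 36.4 W m⁻².
Energy balance: absorbed = emitted ⇒ πR²·S(1−A) = 4πR²·σT_eq⁴, so T_eq⁴ = S(1−A)/(4σ).
T_eq = [36.4 × 0.55 / (4 × 5.67×10⁻⁸)]^(1/4) = (8.82×10⁷)^(1/4) = 96.9 K.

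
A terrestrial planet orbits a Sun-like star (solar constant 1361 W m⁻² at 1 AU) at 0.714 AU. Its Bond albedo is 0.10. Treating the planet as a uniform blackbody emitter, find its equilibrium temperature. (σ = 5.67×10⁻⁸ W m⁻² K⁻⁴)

Flux at 0.714 AU: S = 1361/0.714² = 2670 W m⁻².
Energy balance: absorbed = emitted ⇒ πR²·S(1−A) = 4πR²·σT_eq⁴, so T_eq⁴ = S(1−A)/(4σ).
T_eq = [2670 × 0.90 / (4 × 5.67×10⁻⁸)]^(1/4) = (1.06×10¹⁰)^(1/4) = 321 K.

T_eq ≈ 321 K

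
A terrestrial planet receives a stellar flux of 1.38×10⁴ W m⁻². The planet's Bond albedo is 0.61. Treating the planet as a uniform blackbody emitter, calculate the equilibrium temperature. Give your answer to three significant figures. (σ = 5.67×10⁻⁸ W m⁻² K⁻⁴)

Energy balance: absorbed = emitted ⇒ πR²·S(1−A) = 4πR²·σT_eq⁴, so T_eq⁴ = S(1−A)/(4σ).
T_eq = [1.38×10⁴ × 0.39 / (4 × 5.67×10⁻⁸)]^(1/4) = (2.37×10¹⁰)^(1/4) = 392 K.

T_eq ≈ 392 K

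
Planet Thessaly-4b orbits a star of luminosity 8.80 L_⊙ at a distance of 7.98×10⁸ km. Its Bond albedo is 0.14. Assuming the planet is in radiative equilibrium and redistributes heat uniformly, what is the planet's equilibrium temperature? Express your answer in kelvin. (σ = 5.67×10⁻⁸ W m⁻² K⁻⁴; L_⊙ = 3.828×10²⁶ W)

T_eq ≈ 200 K

d = 7.98×10⁸ km = 7.98×10¹¹ m.
L = 8.80 × 3.828×10²⁶ = 3.37×10²⁷ W.
Flux: S = L/(4πd²) = 3.37×10²⁷/(4π×(7.98×10¹¹)²) = 421 W m⁻².
Energy balance: absorbed = emitted ⇒ πR²·S(1−A) = 4πR²·σT_eq⁴, so T_eq⁴ = S(1−A)/(4σ).
T_eq = [421 × 0.86 / (4 × 5.67×10⁻⁸)]^(1/4) = (1.60×10⁹)^(1/4) = 200 K.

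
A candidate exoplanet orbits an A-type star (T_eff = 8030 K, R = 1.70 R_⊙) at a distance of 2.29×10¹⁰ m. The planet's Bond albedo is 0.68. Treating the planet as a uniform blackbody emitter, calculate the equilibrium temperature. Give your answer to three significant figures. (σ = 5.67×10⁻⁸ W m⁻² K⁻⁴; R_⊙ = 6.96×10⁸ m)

T_eq ≈ 971 K

R_⋆ = 1.70 × 6.96×10⁸ = 1.18×10⁹ m.
L = 4πR_⋆²σT_⋆⁴ = 4π(1.18×10⁹)² × 5.67×10⁻⁸ × (8030)⁴ = 4.15×10²⁷ W.
S = L/(4πd²) = 6.29×10⁵ W m⁻².
Energy balance: absorbed = emitted ⇒ πR²·S(1−A) = 4πR²·σT_eq⁴, so T_eq⁴ = S(1−A)/(4σ).
T_eq = [6.29×10⁵ × 0.32 / (4 × 5.67×10⁻⁸)]^(1/4) = (8.88×10¹¹)^(1/4) = 971 K.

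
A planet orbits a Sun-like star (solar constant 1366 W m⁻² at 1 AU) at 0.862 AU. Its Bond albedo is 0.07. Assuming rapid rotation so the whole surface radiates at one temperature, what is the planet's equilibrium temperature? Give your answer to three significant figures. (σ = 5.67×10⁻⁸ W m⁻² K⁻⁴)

T_eq ≈ 295 K

Flux at 0.862 AU: S = 1366/0.862² = 1840 W m⁻².
Energy balance: absorbed = emitted ⇒ πR²·S(1−A) = 4πR²·σT_eq⁴, so T_eq⁴ = S(1−A)/(4σ).
T_eq = [1840 × 0.93 / (4 × 5.67×10⁻⁸)]^(1/4) = (7.54×10⁹)^(1/4) = 295 K.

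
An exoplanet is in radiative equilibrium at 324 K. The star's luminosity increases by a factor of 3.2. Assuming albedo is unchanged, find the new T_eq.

T_eq ≈ 433 K

T_eq ∝ L^(1/4) · d^(−1/2).
T′ = 324 × 3.2^(1/4) = 433 K.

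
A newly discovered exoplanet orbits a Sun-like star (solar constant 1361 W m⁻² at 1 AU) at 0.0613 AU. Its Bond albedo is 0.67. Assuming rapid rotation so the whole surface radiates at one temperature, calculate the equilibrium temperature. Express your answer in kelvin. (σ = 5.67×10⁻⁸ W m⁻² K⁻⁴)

Flux at 0.0613 AU: S = 1361/0.0613² = 3.62×10⁵ W m⁻².
Energy balance: absorbed = emitted ⇒ πR²·S(1−A) = 4πR²·σT_eq⁴, so T_eq⁴ = S(1−A)/(4σ).
T_eq = [3.62×10⁵ × 0.33 / (4 × 5.67×10⁻⁸)]^(1/4) = (5.27×10¹¹)^(1/4) = 852 K.

T_eq ≈ 852 K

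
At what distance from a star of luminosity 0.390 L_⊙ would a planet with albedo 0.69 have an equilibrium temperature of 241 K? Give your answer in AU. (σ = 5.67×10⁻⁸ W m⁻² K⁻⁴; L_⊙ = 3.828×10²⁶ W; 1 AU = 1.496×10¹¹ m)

d ≈ 0.464 AU

L = 0.390 × 3.828×10²⁶ = 1.49×10²⁶ W.
From T_eq⁴ = L(1−A)/(16πσd²): d = √[L(1−A)/(16πσT_eq⁴)].
d = √[1.49×10²⁶ × 0.31 / (16π × 5.67×10⁻⁸ × (241)⁴)] = 6.94×10¹⁰ m = 0.464 AU.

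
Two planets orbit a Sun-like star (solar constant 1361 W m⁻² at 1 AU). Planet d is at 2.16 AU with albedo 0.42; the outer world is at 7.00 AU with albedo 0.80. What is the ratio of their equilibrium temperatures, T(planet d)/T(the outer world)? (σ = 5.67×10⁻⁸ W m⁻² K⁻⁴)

T₁/T₂ ≈ 2.349

T_eq = [S₀(1−A)/(4σd²)]^(1/4), so T ∝ (1−A)^(1/4) / √d.
T₁ = [1361×0.58/(4×5.67×10⁻⁸×2.16²)]^(1/4) = 165.27 K.
T₂ = [1361×0.20/(4×5.67×10⁻⁸×7.00²)]^(1/4) = 70.35 K.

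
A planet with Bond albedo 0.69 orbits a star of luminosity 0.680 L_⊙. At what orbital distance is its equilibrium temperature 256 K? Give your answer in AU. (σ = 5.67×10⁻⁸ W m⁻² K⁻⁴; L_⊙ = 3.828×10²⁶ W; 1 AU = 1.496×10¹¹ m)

L = 0.680 × 3.828×10²⁶ = 2.60×10²⁶ W.
From T_eq⁴ = L(1−A)/(16πσd²): d = √[L(1−A)/(16πσT_eq⁴)].
d = √[2.60×10²⁶ × 0.31 / (16π × 5.67×10⁻⁸ × (256)⁴)] = 8.12×10¹⁰ m = 0.543 AU.

d ≈ 0.543 AU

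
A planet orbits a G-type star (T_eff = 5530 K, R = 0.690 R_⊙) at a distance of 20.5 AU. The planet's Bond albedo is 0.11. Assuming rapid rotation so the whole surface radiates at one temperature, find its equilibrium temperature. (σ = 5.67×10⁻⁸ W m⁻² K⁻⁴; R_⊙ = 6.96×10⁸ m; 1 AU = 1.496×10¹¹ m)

R_⋆ = 0.690 × 6.96×10⁸ = 4.80×10⁸ m.
d = 20.5 AU = 3.07×10¹² m.
L = 4πR_⋆²σT_⋆⁴ = 4π(4.80×10⁸)² × 5.67×10⁻⁸ × (5530)⁴ = 1.54×10²⁶ W.
S = L/(4πd²) = 1.30 W m⁻².
Energy balance: absorbed = emitted ⇒ πR²·S(1−A) = 4πR²·σT_eq⁴, so T_eq⁴ = S(1−A)/(4σ).
T_eq = [1.30 × 0.89 / (4 × 5.67×10⁻⁸)]^(1/4) = (5.10×10⁶)^(1/4) = 47.5 K.

T_eq ≈ 47.5 K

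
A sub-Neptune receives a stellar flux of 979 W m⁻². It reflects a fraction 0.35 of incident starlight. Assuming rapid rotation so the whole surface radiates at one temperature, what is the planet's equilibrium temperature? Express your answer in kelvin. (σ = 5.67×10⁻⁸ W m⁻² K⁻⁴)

Energy balance: absorbed = emitted ⇒ πR²·S(1−A) = 4πR²·σT_eq⁴, so T_eq⁴ = S(1−A)/(4σ).
T_eq = [979 × 0.65 / (4 × 5.67×10⁻⁸)]^(1/4) = (2.81×10⁹)^(1/4) = 230 K.

T_eq ≈ 230 K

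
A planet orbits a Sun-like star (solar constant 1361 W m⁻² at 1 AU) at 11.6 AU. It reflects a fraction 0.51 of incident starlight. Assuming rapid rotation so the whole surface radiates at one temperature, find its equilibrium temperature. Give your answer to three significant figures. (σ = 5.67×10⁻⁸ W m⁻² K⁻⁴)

Flux at 11.6 AU: S = 1361/11.6² = 10.1 W m⁻².
Energy balance: absorbed = emitted ⇒ πR²·S(1−A) = 4πR²·σT_eq⁴, so T_eq⁴ = S(1−A)/(4σ).
T_eq = [10.1 × 0.49 / (4 × 5.67×10⁻⁸)]^(1/4) = (2.19×10⁷)^(1/4) = 68.4 K.

T_eq ≈ 68.4 K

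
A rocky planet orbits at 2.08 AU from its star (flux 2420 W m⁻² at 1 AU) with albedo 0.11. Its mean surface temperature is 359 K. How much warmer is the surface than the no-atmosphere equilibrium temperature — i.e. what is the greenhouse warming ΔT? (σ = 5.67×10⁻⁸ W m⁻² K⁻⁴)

ΔT ≈ 142.5 K

S = 2420/2.08² = 559.4 W m⁻².
T_eq = [S(1−A)/(4σ)]^(1/4) = [559.4×0.89/(4×5.67×10⁻⁸)]^(1/4) = 216.5 K.
ΔT = T_surf − T_eq = 359 − 216.5.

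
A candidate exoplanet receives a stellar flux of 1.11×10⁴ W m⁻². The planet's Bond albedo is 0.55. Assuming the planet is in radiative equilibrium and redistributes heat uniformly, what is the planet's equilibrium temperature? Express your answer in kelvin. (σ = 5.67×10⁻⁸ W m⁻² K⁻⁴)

Energy balance: absorbed = emitted ⇒ πR²·S(1−A) = 4πR²·σT_eq⁴, so T_eq⁴ = S(1−A)/(4σ).
T_eq = [1.11×10⁴ × 0.45 / (4 × 5.67×10⁻⁸)]^(1/4) = (2.20×10¹⁰)^(1/4) = 385 K.

T_eq ≈ 385 K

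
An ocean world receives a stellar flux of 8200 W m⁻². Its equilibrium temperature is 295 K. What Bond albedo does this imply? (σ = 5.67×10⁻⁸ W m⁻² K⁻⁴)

A ≈ 0.79

From T_eq⁴ = S(1−A)/(4σ): 1−A = 4σT_eq⁴/S.
1−A = 4 × 5.67×10⁻⁸ × (295)⁴ / 8200 = 0.209.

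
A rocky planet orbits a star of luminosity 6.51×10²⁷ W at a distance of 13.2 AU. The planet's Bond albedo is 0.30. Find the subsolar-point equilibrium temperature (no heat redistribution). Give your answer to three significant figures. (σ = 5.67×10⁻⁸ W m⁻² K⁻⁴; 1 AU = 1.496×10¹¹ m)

d = 13.2 AU = 1.97×10¹² m.
Flux: S = L/(4πd²) = 6.51×10²⁷/(4π×(1.97×10¹²)²) = 133 W m⁻².
At the subsolar point the surface absorbs S(1−A) and emits σT⁴ per unit area — no factor of 4, since only the local patch is in balance.
T = [133 × 0.70 / 5.67×10⁻⁸]^(1/4) = (1.64×10⁹)^(1/4) = 201 K.

T_ss ≈ 201 K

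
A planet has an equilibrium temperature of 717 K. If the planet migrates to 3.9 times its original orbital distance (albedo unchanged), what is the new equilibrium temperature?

T_eq ∝ L^(1/4) · d^(−1/2).
T′ = 717 / 3.9^(1/2) = 363 K.

T_eq ≈ 363 K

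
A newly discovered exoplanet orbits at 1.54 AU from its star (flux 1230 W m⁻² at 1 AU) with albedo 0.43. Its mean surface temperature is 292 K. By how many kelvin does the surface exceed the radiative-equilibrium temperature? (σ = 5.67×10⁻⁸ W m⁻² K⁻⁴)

S = 1230/1.54² = 518.6 W m⁻².
T_eq = [S(1−A)/(4σ)]^(1/4) = [518.6×0.57/(4×5.67×10⁻⁸)]^(1/4) = 190.0 K.
ΔT = T_surf − T_eq = 292 − 190.0.

ΔT ≈ 102.0 K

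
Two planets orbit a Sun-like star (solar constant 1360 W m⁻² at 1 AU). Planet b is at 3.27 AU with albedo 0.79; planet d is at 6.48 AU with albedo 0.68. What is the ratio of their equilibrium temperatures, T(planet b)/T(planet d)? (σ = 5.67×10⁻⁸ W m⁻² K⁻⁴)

T₁/T₂ ≈ 1.267

T_eq = [S₀(1−A)/(4σd²)]^(1/4), so T ∝ (1−A)^(1/4) / √d.
T₁ = [1360×0.21/(4×5.67×10⁻⁸×3.27²)]^(1/4) = 104.17 K.
T₂ = [1360×0.32/(4×5.67×10⁻⁸×6.48²)]^(1/4) = 82.22 K.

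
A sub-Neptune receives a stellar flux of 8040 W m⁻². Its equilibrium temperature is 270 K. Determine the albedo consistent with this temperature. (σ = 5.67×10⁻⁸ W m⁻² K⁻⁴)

A ≈ 0.85

From T_eq⁴ = S(1−A)/(4σ): 1−A = 4σT_eq⁴/S.
1−A = 4 × 5.67×10⁻⁸ × (270)⁴ / 8040 = 0.150.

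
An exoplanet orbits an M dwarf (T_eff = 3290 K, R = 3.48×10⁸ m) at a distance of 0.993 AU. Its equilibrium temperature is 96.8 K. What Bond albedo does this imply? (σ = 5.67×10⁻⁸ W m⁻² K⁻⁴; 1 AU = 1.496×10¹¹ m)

d = 0.993 AU = 1.49×10¹¹ m.
L = 4πR_⋆²σT_⋆⁴ = 4π(3.48×10⁸)² × 5.67×10⁻⁸ × (3290)⁴ = 1.01×10²⁵ W.
S = L/(4πd²) = 36.5 W m⁻².
From T_eq⁴ = S(1−A)/(4σ): 1−A = 4σT_eq⁴/S.
1−A = 4 × 5.67×10⁻⁸ × (96.8)⁴ / 36.5 = 0.546.

A ≈ 0.45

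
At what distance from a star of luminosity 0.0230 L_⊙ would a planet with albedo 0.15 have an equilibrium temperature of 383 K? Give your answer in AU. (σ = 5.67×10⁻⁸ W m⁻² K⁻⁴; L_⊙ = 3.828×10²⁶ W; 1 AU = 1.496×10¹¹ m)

d ≈ 0.0738 AU

L = 0.0230 × 3.828×10²⁶ = 8.80×10²⁴ W.
From T_eq⁴ = L(1−A)/(16πσd²): d = √[L(1−A)/(16πσT_eq⁴)].
d = √[8.80×10²⁴ × 0.85 / (16π × 5.67×10⁻⁸ × (383)⁴)] = 1.10×10¹⁰ m = 0.0738 AU.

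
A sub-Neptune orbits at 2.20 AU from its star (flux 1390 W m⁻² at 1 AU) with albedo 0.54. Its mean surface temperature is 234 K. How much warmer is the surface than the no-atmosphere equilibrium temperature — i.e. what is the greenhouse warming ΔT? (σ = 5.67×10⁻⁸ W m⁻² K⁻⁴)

ΔT ≈ 78.6 K

S = 1390/2.20² = 287.2 W m⁻².
T_eq = [S(1−A)/(4σ)]^(1/4) = [287.2×0.46/(4×5.67×10⁻⁸)]^(1/4) = 155.4 K.
ΔT = T_surf − T_eq = 234 − 155.4.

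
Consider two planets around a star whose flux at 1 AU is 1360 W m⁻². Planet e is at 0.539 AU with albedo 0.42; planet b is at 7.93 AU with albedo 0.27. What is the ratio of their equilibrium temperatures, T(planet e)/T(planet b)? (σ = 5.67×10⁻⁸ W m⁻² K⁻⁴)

T_eq = [S₀(1−A)/(4σd²)]^(1/4), so T ∝ (1−A)^(1/4) / √d.
T₁ = [1360×0.58/(4×5.67×10⁻⁸×0.539²)]^(1/4) = 330.78 K.
T₂ = [1360×0.73/(4×5.67×10⁻⁸×7.93²)]^(1/4) = 91.34 K.

T₁/T₂ ≈ 3.621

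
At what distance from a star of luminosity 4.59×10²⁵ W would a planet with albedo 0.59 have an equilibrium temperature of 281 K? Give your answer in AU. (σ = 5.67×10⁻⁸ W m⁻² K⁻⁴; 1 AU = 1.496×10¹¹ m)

d ≈ 0.218 AU

From T_eq⁴ = L(1−A)/(16πσd²): d = √[L(1−A)/(16πσT_eq⁴)].
d = √[4.59×10²⁵ × 0.41 / (16π × 5.67×10⁻⁸ × (281)⁴)] = 3.25×10¹⁰ m = 0.218 AU.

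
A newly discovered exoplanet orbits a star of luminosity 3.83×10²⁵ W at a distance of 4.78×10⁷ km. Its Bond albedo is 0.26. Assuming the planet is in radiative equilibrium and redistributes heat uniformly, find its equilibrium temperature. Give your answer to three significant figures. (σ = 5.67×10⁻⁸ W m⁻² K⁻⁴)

d = 4.78×10⁷ km = 4.78×10¹⁰ m.
Flux: S = L/(4πd²) = 3.83×10²⁵/(4π×(4.78×10¹⁰)²) = 1330 W m⁻².
Energy balance: absorbed = emitted ⇒ πR²·S(1−A) = 4πR²·σT_eq⁴, so T_eq⁴ = S(1−A)/(4σ).
T_eq = [1330 × 0.74 / (4 × 5.67×10⁻⁸)]^(1/4) = (4.35×10⁹)^(1/4) = 257 K.

T_eq ≈ 257 K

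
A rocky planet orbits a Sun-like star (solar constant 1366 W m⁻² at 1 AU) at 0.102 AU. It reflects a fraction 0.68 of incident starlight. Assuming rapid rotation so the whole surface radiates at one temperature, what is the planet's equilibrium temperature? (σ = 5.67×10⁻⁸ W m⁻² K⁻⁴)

T_eq ≈ 656 K

Flux at 0.102 AU: S = 1366/0.102² = 1.31×10⁵ W m⁻².
Energy balance: absorbed = emitted ⇒ πR²·S(1−A) = 4πR²·σT_eq⁴, so T_eq⁴ = S(1−A)/(4σ).
T_eq = [1.31×10⁵ × 0.32 / (4 × 5.67×10⁻⁸)]^(1/4) = (1.85×10¹¹)^(1/4) = 656 K.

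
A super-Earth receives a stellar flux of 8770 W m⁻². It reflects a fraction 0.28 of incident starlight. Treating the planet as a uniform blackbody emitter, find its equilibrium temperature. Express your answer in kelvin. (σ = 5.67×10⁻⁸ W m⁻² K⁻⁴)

Energy balance: absorbed = emitted ⇒ πR²·S(1−A) = 4πR²·σT_eq⁴, so T_eq⁴ = S(1−A)/(4σ).
T_eq = [8770 × 0.72 / (4 × 5.67×10⁻⁸)]^(1/4) = (2.78×10¹⁰)^(1/4) = 408 K.

T_eq ≈ 408 K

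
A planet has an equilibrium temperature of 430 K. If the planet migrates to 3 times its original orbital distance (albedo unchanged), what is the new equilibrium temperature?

T_eq ≈ 248 K

T_eq ∝ L^(1/4) · d^(−1/2).
T′ = 430 / 3^(1/2) = 248 K.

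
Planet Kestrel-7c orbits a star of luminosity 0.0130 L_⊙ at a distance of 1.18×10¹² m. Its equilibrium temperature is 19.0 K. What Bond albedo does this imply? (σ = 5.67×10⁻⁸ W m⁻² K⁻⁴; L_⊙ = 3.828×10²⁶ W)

A ≈ 0.90

L = 0.0130 × 3.828×10²⁶ = 4.98×10²⁴ W.
Flux: S = L/(4πd²) = 4.98×10²⁴/(4π×(1.18×10¹²)²) = 0.284 W m⁻².
From T_eq⁴ = S(1−A)/(4σ): 1−A = 4σT_eq⁴/S.
1−A = 4 × 5.67×10⁻⁸ × (19.0)⁴ / 0.284 = 0.104.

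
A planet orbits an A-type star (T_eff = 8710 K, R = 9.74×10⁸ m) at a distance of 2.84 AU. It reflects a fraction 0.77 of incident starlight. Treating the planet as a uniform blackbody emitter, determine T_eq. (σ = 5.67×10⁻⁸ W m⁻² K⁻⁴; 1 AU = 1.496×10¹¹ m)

d = 2.84 AU = 4.25×10¹¹ m.
L = 4πR_⋆²σT_⋆⁴ = 4π(9.74×10⁸)² × 5.67×10⁻⁸ × (8710)⁴ = 3.89×10²⁷ W.
S = L/(4πd²) = 1720 W m⁻².
Energy balance: absorbed = emitted ⇒ πR²·S(1−A) = 4πR²·σT_eq⁴, so T_eq⁴ = S(1−A)/(4σ).
T_eq = [1720 × 0.23 / (4 × 5.67×10⁻⁸)]^(1/4) = (1.74×10⁹)^(1/4) = 204 K.

T_eq ≈ 204 K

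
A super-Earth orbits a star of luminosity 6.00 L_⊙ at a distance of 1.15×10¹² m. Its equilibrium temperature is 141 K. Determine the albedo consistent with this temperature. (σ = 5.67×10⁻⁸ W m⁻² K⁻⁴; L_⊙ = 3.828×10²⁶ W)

A ≈ 0.35

L = 6.00 × 3.828×10²⁶ = 2.30×10²⁷ W.
Flux: S = L/(4πd²) = 2.30×10²⁷/(4π×(1.15×10¹²)²) = 138 W m⁻².
From T_eq⁴ = S(1−A)/(4σ): 1−A = 4σT_eq⁴/S.
1−A = 4 × 5.67×10⁻⁸ × (141)⁴ / 138 = 0.649.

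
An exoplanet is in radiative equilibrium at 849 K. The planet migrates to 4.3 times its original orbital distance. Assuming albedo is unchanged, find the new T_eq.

T_eq ∝ L^(1/4) · d^(−1/2).
T′ = 849 / 4.3^(1/2) = 409 K.

T_eq ≈ 409 K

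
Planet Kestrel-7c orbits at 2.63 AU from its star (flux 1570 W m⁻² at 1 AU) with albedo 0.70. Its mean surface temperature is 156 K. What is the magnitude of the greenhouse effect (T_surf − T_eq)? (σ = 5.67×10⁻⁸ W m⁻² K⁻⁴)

S = 1570/2.63² = 227.0 W m⁻².
T_eq = [S(1−A)/(4σ)]^(1/4) = [227.0×0.30/(4×5.67×10⁻⁸)]^(1/4) = 131.6 K.
ΔT = T_surf − T_eq = 156 − 131.6.

ΔT ≈ 24.4 K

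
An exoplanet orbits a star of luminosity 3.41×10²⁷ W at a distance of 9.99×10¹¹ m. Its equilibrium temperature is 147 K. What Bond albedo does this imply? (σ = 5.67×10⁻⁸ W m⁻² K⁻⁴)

A ≈ 0.61

Flux: S = L/(4πd²) = 3.41×10²⁷/(4π×(9.99×10¹¹)²) = 272 W m⁻².
From T_eq⁴ = S(1−A)/(4σ): 1−A = 4σT_eq⁴/S.
1−A = 4 × 5.67×10⁻⁸ × (147)⁴ / 272 = 0.389.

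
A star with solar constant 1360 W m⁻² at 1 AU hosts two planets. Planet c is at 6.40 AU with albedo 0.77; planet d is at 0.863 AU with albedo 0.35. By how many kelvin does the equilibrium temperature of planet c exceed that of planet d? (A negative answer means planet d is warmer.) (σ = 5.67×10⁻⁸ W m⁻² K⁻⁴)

T_eq = [S₀(1−A)/(4σd²)]^(1/4), so T ∝ (1−A)^(1/4) / √d.
T₁ = [1360×0.23/(4×5.67×10⁻⁸×6.40²)]^(1/4) = 76.18 K.
T₂ = [1360×0.65/(4×5.67×10⁻⁸×0.863²)]^(1/4) = 268.97 K.

ΔT ≈ -192.8 K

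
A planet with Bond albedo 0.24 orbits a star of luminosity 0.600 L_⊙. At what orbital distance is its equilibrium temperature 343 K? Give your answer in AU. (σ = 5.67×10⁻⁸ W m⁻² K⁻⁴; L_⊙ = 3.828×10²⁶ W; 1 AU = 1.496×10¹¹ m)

L = 0.600 × 3.828×10²⁶ = 2.30×10²⁶ W.
From T_eq⁴ = L(1−A)/(16πσd²): d = √[L(1−A)/(16πσT_eq⁴)].
d = √[2.30×10²⁶ × 0.76 / (16π × 5.67×10⁻⁸ × (343)⁴)] = 6.65×10¹⁰ m = 0.445 AU.

d ≈ 0.445 AU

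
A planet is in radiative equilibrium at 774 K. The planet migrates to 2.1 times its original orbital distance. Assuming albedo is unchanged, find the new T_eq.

T_eq ≈ 534 K

T_eq ∝ L^(1/4) · d^(−1/2).
T′ = 774 / 2.1^(1/2) = 534 K.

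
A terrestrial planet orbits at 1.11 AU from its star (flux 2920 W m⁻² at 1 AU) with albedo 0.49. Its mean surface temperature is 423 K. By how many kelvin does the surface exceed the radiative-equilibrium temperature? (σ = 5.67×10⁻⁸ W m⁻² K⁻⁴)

ΔT ≈ 152.8 K

S = 2920/1.11² = 2370 W m⁻².
T_eq = [S(1−A)/(4σ)]^(1/4) = [2370×0.51/(4×5.67×10⁻⁸)]^(1/4) = 270.2 K.
ΔT = T_surf − T_eq = 423 − 270.2.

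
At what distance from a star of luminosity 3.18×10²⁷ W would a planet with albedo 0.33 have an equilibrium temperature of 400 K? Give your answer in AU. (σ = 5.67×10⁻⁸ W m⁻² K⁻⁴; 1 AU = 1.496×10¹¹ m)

d ≈ 1.14 AU

From T_eq⁴ = L(1−A)/(16πσd²): d = √[L(1−A)/(16πσT_eq⁴)].
d = √[3.18×10²⁷ × 0.67 / (16π × 5.67×10⁻⁸ × (400)⁴)] = 1.71×10¹¹ m = 1.14 AU.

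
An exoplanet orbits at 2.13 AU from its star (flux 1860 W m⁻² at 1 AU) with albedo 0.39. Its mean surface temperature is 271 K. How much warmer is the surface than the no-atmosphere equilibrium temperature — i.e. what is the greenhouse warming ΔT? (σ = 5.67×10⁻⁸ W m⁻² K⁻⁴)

S = 1860/2.13² = 410.0 W m⁻².
T_eq = [S(1−A)/(4σ)]^(1/4) = [410.0×0.61/(4×5.67×10⁻⁸)]^(1/4) = 182.2 K.
ΔT = T_surf − T_eq = 271 − 182.2.

ΔT ≈ 88.8 K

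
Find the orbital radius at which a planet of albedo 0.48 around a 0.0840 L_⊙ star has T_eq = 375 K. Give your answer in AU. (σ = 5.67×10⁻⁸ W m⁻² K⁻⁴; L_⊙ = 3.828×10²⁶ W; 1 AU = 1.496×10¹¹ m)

d ≈ 0.115 AU

L = 0.0840 × 3.828×10²⁶ = 3.22×10²⁵ W.
From T_eq⁴ = L(1−A)/(16πσd²): d = √[L(1−A)/(16πσT_eq⁴)].
d = √[3.22×10²⁵ × 0.52 / (16π × 5.67×10⁻⁸ × (375)⁴)] = 1.72×10¹⁰ m = 0.115 AU.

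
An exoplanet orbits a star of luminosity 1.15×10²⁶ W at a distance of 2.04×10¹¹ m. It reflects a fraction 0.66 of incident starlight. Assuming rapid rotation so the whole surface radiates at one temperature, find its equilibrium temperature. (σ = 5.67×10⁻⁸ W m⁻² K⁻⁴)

Flux: S = L/(4πd²) = 1.15×10²⁶/(4π×(2.04×10¹¹)²) = 220 W m⁻².
Energy balance: absorbed = emitted ⇒ πR²·S(1−A) = 4πR²·σT_eq⁴, so T_eq⁴ = S(1−A)/(4σ).
T_eq = [220 × 0.34 / (4 × 5.67×10⁻⁸)]^(1/4) = (3.30×10⁸)^(1/4) = 135 K.

T_eq ≈ 135 K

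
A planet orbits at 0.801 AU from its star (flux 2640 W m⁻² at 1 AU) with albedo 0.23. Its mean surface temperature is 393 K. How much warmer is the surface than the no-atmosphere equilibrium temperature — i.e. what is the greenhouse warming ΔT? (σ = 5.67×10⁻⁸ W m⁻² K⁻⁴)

ΔT ≈ 49.2 K

S = 2640/0.801² = 4115 W m⁻².
T_eq = [S(1−A)/(4σ)]^(1/4) = [4115×0.77/(4×5.67×10⁻⁸)]^(1/4) = 343.8 K.
ΔT = T_surf − T_eq = 393 − 343.8.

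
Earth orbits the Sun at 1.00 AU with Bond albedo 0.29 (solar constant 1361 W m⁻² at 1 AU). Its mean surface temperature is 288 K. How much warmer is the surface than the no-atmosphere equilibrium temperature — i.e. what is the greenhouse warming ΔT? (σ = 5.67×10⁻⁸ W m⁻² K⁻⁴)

S = 1361/1.00² = 1361 W m⁻².
T_eq = [S(1−A)/(4σ)]^(1/4) = [1361×0.71/(4×5.67×10⁻⁸)]^(1/4) = 255.5 K.
ΔT = T_surf − T_eq = 288 − 255.5.

ΔT ≈ 32.5 K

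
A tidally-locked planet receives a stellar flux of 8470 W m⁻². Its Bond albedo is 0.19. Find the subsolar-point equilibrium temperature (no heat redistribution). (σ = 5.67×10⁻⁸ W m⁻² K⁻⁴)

T_ss ≈ 590 K

At the subsolar point the surface absorbs S(1−A) and emits σT⁴ per unit area — no factor of 4, since only the local patch is in balance.
T = [8470 × 0.81 / 5.67×10⁻⁸]^(1/4) = (1.21×10¹¹)^(1/4) = 590 K.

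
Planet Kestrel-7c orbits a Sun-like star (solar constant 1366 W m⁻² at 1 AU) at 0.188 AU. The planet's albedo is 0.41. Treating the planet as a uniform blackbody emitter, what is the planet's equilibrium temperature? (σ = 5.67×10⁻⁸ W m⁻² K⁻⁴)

T_eq ≈ 563 K

Flux at 0.188 AU: S = 1366/0.188² = 3.86×10⁴ W m⁻².
Energy balance: absorbed = emitted ⇒ πR²·S(1−A) = 4πR²·σT_eq⁴, so T_eq⁴ = S(1−A)/(4σ).
T_eq = [3.86×10⁴ × 0.59 / (4 × 5.67×10⁻⁸)]^(1/4) = (1.01×10¹¹)^(1/4) = 563 K.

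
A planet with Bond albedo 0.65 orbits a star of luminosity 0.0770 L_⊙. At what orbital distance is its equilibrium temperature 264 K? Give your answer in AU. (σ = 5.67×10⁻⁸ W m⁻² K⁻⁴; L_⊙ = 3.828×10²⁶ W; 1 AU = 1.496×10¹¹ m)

d ≈ 0.182 AU

L = 0.0770 × 3.828×10²⁶ = 2.95×10²⁵ W.
From T_eq⁴ = L(1−A)/(16πσd²): d = √[L(1−A)/(16πσT_eq⁴)].
d = √[2.95×10²⁵ × 0.35 / (16π × 5.67×10⁻⁸ × (264)⁴)] = 2.73×10¹⁰ m = 0.182 AU.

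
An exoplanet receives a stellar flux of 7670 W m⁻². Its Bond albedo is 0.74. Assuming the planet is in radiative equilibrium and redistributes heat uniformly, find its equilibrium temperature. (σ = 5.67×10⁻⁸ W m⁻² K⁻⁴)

Energy balance: absorbed = emitted ⇒ πR²·S(1−A) = 4πR²·σT_eq⁴, so T_eq⁴ = S(1−A)/(4σ).
T_eq = [7670 × 0.26 / (4 × 5.67×10⁻⁸)]^(1/4) = (8.79×10⁹)^(1/4) = 306 K.

T_eq ≈ 306 K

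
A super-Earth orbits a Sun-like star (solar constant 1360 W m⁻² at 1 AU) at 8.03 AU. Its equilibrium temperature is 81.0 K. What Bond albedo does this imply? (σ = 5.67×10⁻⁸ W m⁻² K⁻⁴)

Flux at 8.03 AU: S = 1360/8.03² = 21.1 W m⁻².
From T_eq⁴ = S(1−A)/(4σ): 1−A = 4σT_eq⁴/S.
1−A = 4 × 5.67×10⁻⁸ × (81.0)⁴ / 21.1 = 0.463.

A ≈ 0.54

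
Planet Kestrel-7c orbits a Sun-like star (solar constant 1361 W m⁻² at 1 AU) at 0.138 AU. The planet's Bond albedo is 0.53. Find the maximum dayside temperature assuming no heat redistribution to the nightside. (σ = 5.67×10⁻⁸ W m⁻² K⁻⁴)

T_ss ≈ 877 K

Flux at 0.138 AU: S = 1361/0.138² = 7.15×10⁴ W m⁻².
With no redistribution each surface element balances locally: S(1−A) = σT⁴.
T = [7.15×10⁴ × 0.47 / 5.67×10⁻⁸]^(1/4) = (5.92×10¹¹)^(1/4) = 877 K.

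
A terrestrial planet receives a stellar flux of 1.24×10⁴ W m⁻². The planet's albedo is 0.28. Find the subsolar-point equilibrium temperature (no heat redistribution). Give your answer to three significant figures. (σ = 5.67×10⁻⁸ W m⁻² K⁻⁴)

T_ss ≈ 630 K

At the subsolar point the surface absorbs S(1−A) and emits σT⁴ per unit area — no factor of 4, since only the local patch is in balance.
T = [1.24×10⁴ × 0.72 / 5.67×10⁻⁸]^(1/4) = (1.57×10¹¹)^(1/4) = 630 K.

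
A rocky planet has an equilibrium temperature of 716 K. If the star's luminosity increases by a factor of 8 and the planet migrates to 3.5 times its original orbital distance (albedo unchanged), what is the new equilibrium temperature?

T_eq ≈ 644 K

T_eq ∝ L^(1/4) · d^(−1/2).
T′ = 716 × 8^(1/4) / 3.5^(1/2) = 644 K.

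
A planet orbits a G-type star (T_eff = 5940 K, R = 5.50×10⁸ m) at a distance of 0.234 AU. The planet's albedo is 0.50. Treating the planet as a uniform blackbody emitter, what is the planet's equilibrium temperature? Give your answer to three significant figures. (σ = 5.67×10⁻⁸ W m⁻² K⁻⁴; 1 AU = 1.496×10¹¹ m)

d = 0.234 AU = 3.50×10¹⁰ m.
L = 4πR_⋆²σT_⋆⁴ = 4π(5.50×10⁸)² × 5.67×10⁻⁸ × (5940)⁴ = 2.68×10²⁶ W.
S = L/(4πd²) = 1.74×10⁴ W m⁻².
Energy balance: absorbed = emitted ⇒ πR²·S(1−A) = 4πR²·σT_eq⁴, so T_eq⁴ = S(1−A)/(4σ).
T_eq = [1.74×10⁴ × 0.50 / (4 × 5.67×10⁻⁸)]^(1/4) = (3.84×10¹⁰)^(1/4) = 443 K.

T_eq ≈ 443 K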